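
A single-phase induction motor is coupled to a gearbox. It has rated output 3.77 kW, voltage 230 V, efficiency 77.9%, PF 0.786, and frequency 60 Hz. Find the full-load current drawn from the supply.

P_out = 3.77 kW = 3770 W
P_in = P_out / η = 3770 / 0.779 = 4840 W
I = P_in / (V·cosφ) = 4840 / (230 × 0.786) = 26.8 A

26.8 A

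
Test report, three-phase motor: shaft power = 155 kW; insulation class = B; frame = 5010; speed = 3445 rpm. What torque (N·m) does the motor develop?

ω = 2π × 3445/60 = 360.8 rad/s
τ = P/ω = 155000/360.8 = 430 N·m

430 N·m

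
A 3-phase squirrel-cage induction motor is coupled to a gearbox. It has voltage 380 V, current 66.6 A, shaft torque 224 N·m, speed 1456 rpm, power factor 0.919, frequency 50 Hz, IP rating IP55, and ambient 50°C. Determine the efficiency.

84.8 %

ω = 2π × 1456/60 = 152.5 rad/s; P_out = τω = 224 × 152.5 = 34160 W
P_in = √3·V_L·I_L·cosφ = 1.732 × 380 × 66.6 × 0.919 = 40283 W
η = P_out / P_in = 34160 / 40283 = 0.848 = 84.8%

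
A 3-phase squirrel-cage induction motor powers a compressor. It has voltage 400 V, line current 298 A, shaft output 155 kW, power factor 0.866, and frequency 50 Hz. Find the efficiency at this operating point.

86.7 %

P_out = 155 kW = 155000 W
P_in = √3·V_L·I_L·cosφ = 1.732 × 400 × 298 × 0.866 = 178790 W
η = P_out / P_in = 155000 / 178790 = 0.867 = 86.7%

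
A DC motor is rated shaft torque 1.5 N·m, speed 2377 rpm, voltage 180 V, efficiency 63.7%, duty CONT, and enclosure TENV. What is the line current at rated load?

ω = 2π×2377/60 = 248.9 rad/s; P_out = τω = 1.5 × 248.9 = 373 W
P_in = P_out / η = 373 / 0.637 = 586 W
I = P_in / V = 586 / 180 = 3.26 A

3.26 A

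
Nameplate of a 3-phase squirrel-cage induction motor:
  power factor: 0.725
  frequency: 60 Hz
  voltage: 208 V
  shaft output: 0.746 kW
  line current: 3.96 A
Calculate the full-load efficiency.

72.1 %

P_out = 0.746 kW = 746 W
P_in = √3·V_L·I_L·cosφ = 1.732 × 208 × 3.96 × 0.725 = 1034 W
η = P_out / P_in = 746 / 1034 = 0.721 = 72.1%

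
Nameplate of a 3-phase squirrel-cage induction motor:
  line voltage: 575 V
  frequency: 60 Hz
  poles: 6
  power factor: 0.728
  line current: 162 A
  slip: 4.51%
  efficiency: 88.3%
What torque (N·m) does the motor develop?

864 N·m

P_in = √3·V·I·cosφ = 1.732 × 575 × 162 × 0.728 = 117452 W
P_out = η·P_in = 0.883 × 117452 = 103710 W
n_s = 120×60/6 = 1200 rpm; n = 1200×(1−0.0451) = 1146 rpm
ω = 2π×1146/60 = 120 rad/s
τ = P_out/ω = 103710/120 = 864 N·m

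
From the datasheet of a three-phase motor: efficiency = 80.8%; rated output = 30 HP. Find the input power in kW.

27.7 kW

P_out = 30 × 746 = 22380 W
P_in = P_out/η = 22380/0.808 = 27698 W = 27.7 kW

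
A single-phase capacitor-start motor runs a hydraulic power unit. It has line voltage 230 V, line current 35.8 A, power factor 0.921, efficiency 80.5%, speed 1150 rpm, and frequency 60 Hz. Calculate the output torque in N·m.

P_in = V·I·cosφ = 230 × 35.8 × 0.921 = 7584 W
P_out = η·P_in = 0.805 × 7584 = 6105 W
n = 1150 rpm
ω = 2π×1150/60 = 120.4 rad/s
τ = P_out/ω = 6105/120.4 = 50.7 N·m

50.7 N·m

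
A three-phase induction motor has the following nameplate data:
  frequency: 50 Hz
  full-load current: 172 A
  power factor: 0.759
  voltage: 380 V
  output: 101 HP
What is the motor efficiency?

P_out = 101 × 746 = 75346 W
P_in = √3·V_L·I_L·cosφ = 1.732 × 380 × 172 × 0.759 = 85921 W
η = P_out / P_in = 75346 / 85921 = 0.877 = 87.7%

87.7 %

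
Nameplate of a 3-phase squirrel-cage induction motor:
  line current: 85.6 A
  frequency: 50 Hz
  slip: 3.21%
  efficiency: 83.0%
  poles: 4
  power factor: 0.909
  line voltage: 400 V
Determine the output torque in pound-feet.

217 lb·ft

P_in = √3·V·I·cosφ = 1.732 × 400 × 85.6 × 0.909 = 53907 W
P_out = η·P_in = 0.83 × 53907 = 44743 W
n_s = 120×50/4 = 1500 rpm; n = 1500×(1−0.0321) = 1452 rpm
ω = 2π×1452/60 = 152.1 rad/s
τ = P_out/ω = 44743/152.1 = 294.2 N·m
In lb·ft: 294.2/1.356 = 217 lb·ft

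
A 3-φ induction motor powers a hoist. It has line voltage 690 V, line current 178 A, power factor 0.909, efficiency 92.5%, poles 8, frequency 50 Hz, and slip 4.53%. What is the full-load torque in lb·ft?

1760 lb·ft

P_in = √3·V·I·cosφ = 1.732 × 690 × 178 × 0.909 = 193366 W
P_out = η·P_in = 0.925 × 193366 = 178864 W
n_s = 120×50/8 = 750 rpm; n = 750×(1−0.0453) = 716 rpm
ω = 2π×716/60 = 74.98 rad/s
τ = P_out/ω = 178864/74.98 = 2385 N·m
In lb·ft: 2385/1.356 = 1760 lb·ft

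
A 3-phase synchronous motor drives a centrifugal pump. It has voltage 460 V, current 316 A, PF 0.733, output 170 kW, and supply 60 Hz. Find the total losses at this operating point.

14.5 kW

P_in = √3·V·I·cosφ = 1.732×460×316×0.733 = 184543 W
P_out = 170000 W
Losses = P_in − P_out = 184543 − 170000 = 14543 W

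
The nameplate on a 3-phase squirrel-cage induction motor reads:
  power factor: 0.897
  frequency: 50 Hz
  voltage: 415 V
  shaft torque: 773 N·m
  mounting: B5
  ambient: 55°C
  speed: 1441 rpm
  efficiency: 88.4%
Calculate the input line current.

ω = 2π×1441/60 = 150.9 rad/s; P_out = τω = 773 × 150.9 = 116646 W
P_in = P_out / η = 116646 / 0.884 = 131952 W
I_L = P_in / (√3·V_L·cosφ) = 131952 / (1.732 × 415 × 0.897) = 205 A

205 A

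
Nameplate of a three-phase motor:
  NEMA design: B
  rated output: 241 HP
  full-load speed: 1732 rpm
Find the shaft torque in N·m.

P_out = 241 × 746 = 179786 W
ω = 2π × 1732/60 = 181.4 rad/s
τ = P_out/ω = 179786/181.4 = 991 N·m

991 N·m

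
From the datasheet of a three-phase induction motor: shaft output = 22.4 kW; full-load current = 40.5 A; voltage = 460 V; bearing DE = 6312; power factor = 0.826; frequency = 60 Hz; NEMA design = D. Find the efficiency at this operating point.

P_out = 22.4 kW = 22400 W
P_in = √3·V_L·I_L·cosφ = 1.732 × 460 × 40.5 × 0.826 = 26653 W
η = P_out / P_in = 22400 / 26653 = 0.840 = 84.0%

84.0 %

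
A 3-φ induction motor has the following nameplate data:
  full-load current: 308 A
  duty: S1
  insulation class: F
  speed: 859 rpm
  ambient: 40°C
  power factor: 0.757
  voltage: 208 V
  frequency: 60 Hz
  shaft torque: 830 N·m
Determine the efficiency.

ω = 2π × 859/60 = 89.95 rad/s; P_out = τω = 830 × 89.95 = 74659 W
P_in = √3·V_L·I_L·cosφ = 1.732 × 208 × 308 × 0.757 = 83996 W
η = P_out / P_in = 74659 / 83996 = 0.889 = 88.9%

88.9 %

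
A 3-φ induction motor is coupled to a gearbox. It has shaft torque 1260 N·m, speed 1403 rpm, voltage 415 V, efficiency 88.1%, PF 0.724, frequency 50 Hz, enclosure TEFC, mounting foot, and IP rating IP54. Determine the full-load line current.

404 A

ω = 2π×1403/60 = 146.9 rad/s; P_out = τω = 1260 × 146.9 = 185094 W
P_in = P_out / η = 185094 / 0.881 = 210095 W
I_L = P_in / (√3·V_L·cosφ) = 210095 / (1.732 × 415 × 0.724) = 404 A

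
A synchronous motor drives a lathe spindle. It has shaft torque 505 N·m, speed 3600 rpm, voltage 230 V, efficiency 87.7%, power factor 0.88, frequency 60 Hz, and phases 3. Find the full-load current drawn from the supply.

ω = 2π×3600/60 = 377 rad/s; P_out = τω = 505 × 377 = 190385 W
P_in = P_out / η = 190385 / 0.877 = 217087 W
I_L = P_in / (√3·V_L·cosφ) = 217087 / (1.732 × 230 × 0.88) = 619 A

619 A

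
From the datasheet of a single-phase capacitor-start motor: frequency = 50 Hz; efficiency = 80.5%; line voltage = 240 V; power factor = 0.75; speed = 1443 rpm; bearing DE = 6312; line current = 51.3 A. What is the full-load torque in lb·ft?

P_in = V·I·cosφ = 240 × 51.3 × 0.75 = 9234 W
P_out = η·P_in = 0.805 × 9234 = 7433 W
n = 1443 rpm
ω = 2π×1443/60 = 151.1 rad/s
τ = P_out/ω = 7433/151.1 = 49.19 N·m
In lb·ft: 49.19/1.356 = 36.3 lb·ft

36.3 lb·ft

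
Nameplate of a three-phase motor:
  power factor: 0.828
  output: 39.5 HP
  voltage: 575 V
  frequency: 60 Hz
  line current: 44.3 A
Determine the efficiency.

80.7 %

P_out = 39.5 × 746 = 29467 W
P_in = √3·V_L·I_L·cosφ = 1.732 × 575 × 44.3 × 0.828 = 36530 W
η = P_out / P_in = 29467 / 36530 = 0.807 = 80.7%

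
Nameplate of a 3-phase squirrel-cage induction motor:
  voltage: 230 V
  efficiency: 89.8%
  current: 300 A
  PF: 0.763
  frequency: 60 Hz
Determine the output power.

81.9 kW

P_in = √3·V·I·cosφ = 1.732 × 230 × 300 × 0.763 = 91185 W
P_out = η·P_in = 0.898 × 91185 = 81884 W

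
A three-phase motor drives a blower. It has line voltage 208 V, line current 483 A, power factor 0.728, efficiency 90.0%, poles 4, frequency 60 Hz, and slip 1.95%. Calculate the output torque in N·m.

P_in = √3·V·I·cosφ = 1.732 × 208 × 483 × 0.728 = 126675 W
P_out = η·P_in = 0.9 × 126675 = 114008 W
n_s = 120×60/4 = 1800 rpm; n = 1800×(1−0.0195) = 1765 rpm
ω = 2π×1765/60 = 184.8 rad/s
τ = P_out/ω = 114008/184.8 = 617 N·m

617 N·m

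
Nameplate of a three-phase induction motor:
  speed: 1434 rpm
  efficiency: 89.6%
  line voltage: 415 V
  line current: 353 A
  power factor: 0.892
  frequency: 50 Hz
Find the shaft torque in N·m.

1350 N·m

P_in = √3·V·I·cosφ = 1.732 × 415 × 353 × 0.892 = 226327 W
P_out = η·P_in = 0.896 × 226327 = 202789 W
n = 1434 rpm
ω = 2π×1434/60 = 150.2 rad/s
τ = P_out/ω = 202789/150.2 = 1350 N·m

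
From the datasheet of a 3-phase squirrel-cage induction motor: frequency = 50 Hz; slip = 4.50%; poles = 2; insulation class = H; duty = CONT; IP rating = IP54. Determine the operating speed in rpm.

n_s = 120f/p = 120×50/2 = 3000 rpm
n = n_s(1 − s) = 3000 × (1 − 0.045) = 2865 rpm

2865 rpm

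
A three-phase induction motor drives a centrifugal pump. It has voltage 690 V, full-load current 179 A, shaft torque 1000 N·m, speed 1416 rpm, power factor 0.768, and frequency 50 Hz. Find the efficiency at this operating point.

ω = 2π × 1416/60 = 148.3 rad/s; P_out = τω = 1000 × 148.3 = 148300 W
P_in = √3·V_L·I_L·cosφ = 1.732 × 690 × 179 × 0.768 = 164290 W
η = P_out / P_in = 148300 / 164290 = 0.903 = 90.3%

90.3 %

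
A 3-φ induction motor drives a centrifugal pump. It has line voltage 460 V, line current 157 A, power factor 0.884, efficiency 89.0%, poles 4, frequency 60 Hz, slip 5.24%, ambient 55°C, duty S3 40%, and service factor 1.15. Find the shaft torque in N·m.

551 N·m

P_in = √3·V·I·cosφ = 1.732 × 460 × 157 × 0.884 = 110575 W
P_out = η·P_in = 0.89 × 110575 = 98412 W
n_s = 120×60/4 = 1800 rpm; n = 1800×(1−0.0524) = 1706 rpm
ω = 2π×1706/60 = 178.7 rad/s
τ = P_out/ω = 98412/178.7 = 551 N·m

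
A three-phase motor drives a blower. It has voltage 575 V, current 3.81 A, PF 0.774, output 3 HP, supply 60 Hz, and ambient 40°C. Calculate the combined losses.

699 W

P_in = √3·V·I·cosφ = 1.732×575×3.81×0.774 = 2937 W
P_out = 3×746 = 2238 W
Losses = P_in − P_out = 2937 − 2238 = 699 W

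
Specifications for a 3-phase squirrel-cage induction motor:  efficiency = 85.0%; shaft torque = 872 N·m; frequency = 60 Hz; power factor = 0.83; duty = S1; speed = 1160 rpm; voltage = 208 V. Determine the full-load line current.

417 A

ω = 2π×1160/60 = 121.5 rad/s; P_out = τω = 872 × 121.5 = 105948 W
P_in = P_out / η = 105948 / 0.850 = 124645 W
I_L = P_in / (√3·V_L·cosφ) = 124645 / (1.732 × 208 × 0.83) = 417 A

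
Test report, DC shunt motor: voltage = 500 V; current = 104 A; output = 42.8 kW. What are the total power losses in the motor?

P_in = V·I = 500×104 = 52000 W
P_out = 42800 W
Losses = P_in − P_out = 52000 − 42800 = 9200 W

9.2 kW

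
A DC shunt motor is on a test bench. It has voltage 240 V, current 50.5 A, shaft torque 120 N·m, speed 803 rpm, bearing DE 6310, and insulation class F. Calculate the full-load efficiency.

83.3 %

ω = 2π × 803/60 = 84.09 rad/s; P_out = τω = 120 × 84.09 = 10091 W
P_in = V·I = 240 × 50.5 = 12120 W
η = P_out / P_in = 10091 / 12120 = 0.833 = 83.3%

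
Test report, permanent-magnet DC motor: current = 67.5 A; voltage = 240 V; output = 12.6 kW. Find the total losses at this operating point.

P_in = V·I = 240×67.5 = 16200 W
P_out = 12600 W
Losses = P_in − P_out = 16200 − 12600 = 3600 W

3600 W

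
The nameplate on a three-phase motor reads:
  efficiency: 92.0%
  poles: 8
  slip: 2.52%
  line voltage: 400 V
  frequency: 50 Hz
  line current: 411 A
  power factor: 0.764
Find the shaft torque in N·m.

2610 N·m

P_in = √3·V·I·cosφ = 1.732 × 400 × 411 × 0.764 = 217542 W
P_out = η·P_in = 0.92 × 217542 = 200139 W
n_s = 120×50/8 = 750 rpm; n = 750×(1−0.0252) = 731 rpm
ω = 2π×731/60 = 76.55 rad/s
τ = P_out/ω = 200139/76.55 = 2610 N·m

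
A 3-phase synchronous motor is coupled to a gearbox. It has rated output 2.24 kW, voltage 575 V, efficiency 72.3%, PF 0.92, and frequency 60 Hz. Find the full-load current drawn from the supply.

P_out = 2.24 kW = 2240 W
P_in = P_out / η = 2240 / 0.723 = 3098 W
I_L = P_in / (√3·V_L·cosφ) = 3098 / (1.732 × 575 × 0.92) = 3.38 A

3.38 A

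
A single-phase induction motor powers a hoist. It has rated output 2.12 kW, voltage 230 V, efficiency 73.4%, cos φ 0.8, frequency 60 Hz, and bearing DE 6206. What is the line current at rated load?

15.7 A

P_out = 2.12 kW = 2120 W
P_in = P_out / η = 2120 / 0.734 = 2888 W
I = P_in / (V·cosφ) = 2888 / (230 × 0.8) = 15.7 A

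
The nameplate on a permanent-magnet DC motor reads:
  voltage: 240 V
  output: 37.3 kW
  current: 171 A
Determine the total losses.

P_in = V·I = 240×171 = 41040 W
P_out = 37300 W
Losses = P_in − P_out = 41040 − 37300 = 3740 W

3.74 kW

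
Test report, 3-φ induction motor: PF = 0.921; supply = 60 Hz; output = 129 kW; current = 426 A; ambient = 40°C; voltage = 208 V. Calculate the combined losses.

P_in = √3·V·I·cosφ = 1.732×208×426×0.921 = 141345 W
P_out = 129000 W
Losses = P_in − P_out = 141345 − 129000 = 12345 W

12.3 kW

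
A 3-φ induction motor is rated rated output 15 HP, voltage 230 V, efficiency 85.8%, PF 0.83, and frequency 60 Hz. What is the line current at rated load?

P_out = 15 × 746 = 11190 W
P_in = P_out / η = 11190 / 0.858 = 13042 W
I_L = P_in / (√3·V_L·cosφ) = 13042 / (1.732 × 230 × 0.83) = 39.4 A

39.4 A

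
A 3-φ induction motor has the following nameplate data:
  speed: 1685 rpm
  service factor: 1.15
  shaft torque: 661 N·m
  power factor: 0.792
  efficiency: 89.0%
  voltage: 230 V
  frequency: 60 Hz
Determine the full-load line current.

415 A

ω = 2π×1685/60 = 176.5 rad/s; P_out = τω = 661 × 176.5 = 116667 W
P_in = P_out / η = 116667 / 0.890 = 131087 W
I_L = P_in / (√3·V_L·cosφ) = 131087 / (1.732 × 230 × 0.792) = 415 A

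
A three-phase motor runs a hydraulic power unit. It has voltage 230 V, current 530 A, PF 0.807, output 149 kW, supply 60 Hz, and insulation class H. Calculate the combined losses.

21400 W

P_in = √3·V·I·cosφ = 1.732×230×530×0.807 = 170383 W
P_out = 149000 W
Losses = P_in − P_out = 170383 − 149000 = 21383 W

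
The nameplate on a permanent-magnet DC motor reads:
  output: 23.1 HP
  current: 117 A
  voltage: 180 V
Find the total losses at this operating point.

3.83 kW

P_in = V·I = 180×117 = 21060 W
P_out = 23.1×746 = 17233 W
Losses = P_in − P_out = 21060 − 17233 = 3827 W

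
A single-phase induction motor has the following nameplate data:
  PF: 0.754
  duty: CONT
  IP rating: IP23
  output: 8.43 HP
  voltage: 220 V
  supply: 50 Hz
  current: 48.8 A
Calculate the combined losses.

1810 W

P_in = V·I·cosφ = 220×48.8×0.754 = 8095 W
P_out = 8.43×746 = 6289 W
Losses = P_in − P_out = 8095 − 6289 = 1806 W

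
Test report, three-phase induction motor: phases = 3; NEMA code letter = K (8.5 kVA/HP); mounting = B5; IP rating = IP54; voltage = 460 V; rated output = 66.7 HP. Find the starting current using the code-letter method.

S_LR = 8.5 × 66.7 = 566.95 kVA
I_LR = S_LR/(√3·V_L) = 566950/(1.732×460) = 712 A

712 A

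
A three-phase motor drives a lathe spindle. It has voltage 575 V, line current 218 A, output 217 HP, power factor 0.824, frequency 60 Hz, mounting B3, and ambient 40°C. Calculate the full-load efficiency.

P_out = 217 × 746 = 161882 W
P_in = √3·V_L·I_L·cosφ = 1.732 × 575 × 218 × 0.824 = 178896 W
η = P_out / P_in = 161882 / 178896 = 0.905 = 90.5%

90.5 %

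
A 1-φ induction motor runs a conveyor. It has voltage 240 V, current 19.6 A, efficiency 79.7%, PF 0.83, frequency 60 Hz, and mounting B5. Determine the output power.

P_in = V·I·cosφ = 240 × 19.6 × 0.83 = 3904 W
P_out = η·P_in = 0.797 × 3904 = 3111 W

3.11 kW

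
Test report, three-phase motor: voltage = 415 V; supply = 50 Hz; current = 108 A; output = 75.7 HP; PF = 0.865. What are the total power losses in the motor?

P_in = √3·V·I·cosφ = 1.732×415×108×0.865 = 67148 W
P_out = 75.7×746 = 56472 W
Losses = P_in − P_out = 67148 − 56472 = 10676 W

10700 W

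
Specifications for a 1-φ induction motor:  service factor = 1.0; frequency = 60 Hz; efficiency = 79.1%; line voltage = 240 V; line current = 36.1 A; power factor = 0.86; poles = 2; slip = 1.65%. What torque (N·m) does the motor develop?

P_in = V·I·cosφ = 240 × 36.1 × 0.86 = 7451 W
P_out = η·P_in = 0.791 × 7451 = 5894 W
n_s = 120×60/2 = 3600 rpm; n = 3600×(1−0.0165) = 3541 rpm
ω = 2π×3541/60 = 370.8 rad/s
τ = P_out/ω = 5894/370.8 = 15.9 N·m

15.9 N·m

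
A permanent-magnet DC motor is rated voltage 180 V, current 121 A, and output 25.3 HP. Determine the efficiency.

86.7 %

P_out = 25.3 × 746 = 18874 W
P_in = V·I = 180 × 121 = 21780 W
η = P_out / P_in = 18874 / 21780 = 0.867 = 86.7%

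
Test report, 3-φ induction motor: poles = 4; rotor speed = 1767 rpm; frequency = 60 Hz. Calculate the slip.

n_s = 120f/p = 120×60/4 = 1800 rpm
s = (n_s − n)/n_s = (1800 − 1767)/1800 = 0.0183

1.83 %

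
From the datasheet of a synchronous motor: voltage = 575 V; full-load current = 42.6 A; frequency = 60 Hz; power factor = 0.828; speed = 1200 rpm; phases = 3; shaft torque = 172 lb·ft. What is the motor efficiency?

τ = 172 lb·ft × 1.356 = 233.2 N·m
ω = 2π × 1200/60 = 125.7 rad/s; P_out = τω = 233.2 × 125.7 = 29313 W
P_in = √3·V_L·I_L·cosφ = 1.732 × 575 × 42.6 × 0.828 = 35128 W
η = P_out / P_in = 29313 / 35128 = 0.834 = 83.4%

83.4 %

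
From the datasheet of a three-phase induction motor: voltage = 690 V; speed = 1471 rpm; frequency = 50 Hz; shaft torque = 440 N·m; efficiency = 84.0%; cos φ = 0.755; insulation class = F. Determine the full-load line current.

ω = 2π×1471/60 = 154 rad/s; P_out = τω = 440 × 154 = 67760 W
P_in = P_out / η = 67760 / 0.840 = 80667 W
I_L = P_in / (√3·V_L·cosφ) = 80667 / (1.732 × 690 × 0.755) = 89.4 A

89.4 A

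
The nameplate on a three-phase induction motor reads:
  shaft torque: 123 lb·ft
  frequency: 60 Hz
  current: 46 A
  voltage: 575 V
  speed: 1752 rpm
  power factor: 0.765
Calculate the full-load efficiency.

87.3 %

τ = 123 lb·ft × 1.356 = 166.8 N·m
ω = 2π × 1752/60 = 183.5 rad/s; P_out = τω = 166.8 × 183.5 = 30608 W
P_in = √3·V_L·I_L·cosφ = 1.732 × 575 × 46 × 0.765 = 35046 W
η = P_out / P_in = 30608 / 35046 = 0.873 = 87.3%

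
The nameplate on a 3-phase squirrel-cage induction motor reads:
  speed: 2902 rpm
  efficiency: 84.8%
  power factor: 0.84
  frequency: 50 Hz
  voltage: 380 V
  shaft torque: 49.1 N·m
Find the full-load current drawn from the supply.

ω = 2π×2902/60 = 303.9 rad/s; P_out = τω = 49.1 × 303.9 = 14921 W
P_in = P_out / η = 14921 / 0.848 = 17596 W
I_L = P_in / (√3·V_L·cosφ) = 17596 / (1.732 × 380 × 0.84) = 31.8 A

31.8 A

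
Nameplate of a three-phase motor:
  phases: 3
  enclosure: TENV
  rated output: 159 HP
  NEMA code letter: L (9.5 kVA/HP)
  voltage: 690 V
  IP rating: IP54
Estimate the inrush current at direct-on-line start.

1260 A

S_LR = 9.5 × 159 = 1510.5 kVA
I_LR = S_LR/(√3·V_L) = 1510500/(1.732×690) = 1260 A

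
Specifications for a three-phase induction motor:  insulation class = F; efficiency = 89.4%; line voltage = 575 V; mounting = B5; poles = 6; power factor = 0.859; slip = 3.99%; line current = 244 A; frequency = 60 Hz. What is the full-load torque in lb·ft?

1140 lb·ft

P_in = √3·V·I·cosφ = 1.732 × 575 × 244 × 0.859 = 208737 W
P_out = η·P_in = 0.894 × 208737 = 186611 W
n_s = 120×60/6 = 1200 rpm; n = 1200×(1−0.0399) = 1152 rpm
ω = 2π×1152/60 = 120.6 rad/s
τ = P_out/ω = 186611/120.6 = 1547 N·m
In lb·ft: 1547/1.356 = 1140 lb·ft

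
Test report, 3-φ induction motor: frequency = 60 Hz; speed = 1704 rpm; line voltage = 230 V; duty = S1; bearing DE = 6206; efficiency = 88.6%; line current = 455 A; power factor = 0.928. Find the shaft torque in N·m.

P_in = √3·V·I·cosφ = 1.732 × 230 × 455 × 0.928 = 168204 W
P_out = η·P_in = 0.886 × 168204 = 149029 W
n = 1704 rpm
ω = 2π×1704/60 = 178.4 rad/s
τ = P_out/ω = 149029/178.4 = 835 N·m

835 N·m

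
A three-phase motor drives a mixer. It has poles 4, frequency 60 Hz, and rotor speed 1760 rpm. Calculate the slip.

n_s = 120f/p = 120×60/4 = 1800 rpm
s = (n_s − n)/n_s = (1800 − 1760)/1800 = 0.0222

2.22 %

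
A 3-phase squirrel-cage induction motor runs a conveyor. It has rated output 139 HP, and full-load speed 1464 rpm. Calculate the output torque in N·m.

676 N·m

P_out = 139 × 746 = 103694 W
ω = 2π × 1464/60 = 153.3 rad/s
τ = P_out/ω = 103694/153.3 = 676 N·m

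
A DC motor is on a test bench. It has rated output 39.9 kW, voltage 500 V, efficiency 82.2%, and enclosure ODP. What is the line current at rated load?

P_out = 39.9 kW = 39900 W
P_in = P_out / η = 39900 / 0.822 = 48540 W
I = P_in / V = 48540 / 500 = 97.1 A

97.1 A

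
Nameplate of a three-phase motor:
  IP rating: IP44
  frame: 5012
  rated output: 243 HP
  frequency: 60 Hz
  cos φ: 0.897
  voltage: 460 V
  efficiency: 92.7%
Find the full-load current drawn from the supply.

P_out = 243 × 746 = 181278 W
P_in = P_out / η = 181278 / 0.927 = 195553 W
I_L = P_in / (√3·V_L·cosφ) = 195553 / (1.732 × 460 × 0.897) = 274 A

274 A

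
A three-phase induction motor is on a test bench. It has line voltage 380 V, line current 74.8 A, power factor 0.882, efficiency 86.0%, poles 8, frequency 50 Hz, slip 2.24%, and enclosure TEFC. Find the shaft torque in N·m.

P_in = √3·V·I·cosφ = 1.732 × 380 × 74.8 × 0.882 = 43421 W
P_out = η·P_in = 0.86 × 43421 = 37342 W
n_s = 120×50/8 = 750 rpm; n = 750×(1−0.0224) = 733 rpm
ω = 2π×733/60 = 76.76 rad/s
τ = P_out/ω = 37342/76.76 = 486 N·m

486 N·m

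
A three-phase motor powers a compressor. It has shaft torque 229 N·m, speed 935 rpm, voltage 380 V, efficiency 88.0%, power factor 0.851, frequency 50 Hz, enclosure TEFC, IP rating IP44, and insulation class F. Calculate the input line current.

ω = 2π×935/60 = 97.91 rad/s; P_out = τω = 229 × 97.91 = 22421 W
P_in = P_out / η = 22421 / 0.880 = 25478 W
I_L = P_in / (√3·V_L·cosφ) = 25478 / (1.732 × 380 × 0.851) = 45.5 A

45.5 A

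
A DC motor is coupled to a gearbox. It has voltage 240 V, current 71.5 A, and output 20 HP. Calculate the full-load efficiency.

P_out = 20 × 746 = 14920 W
P_in = V·I = 240 × 71.5 = 17160 W
η = P_out / P_in = 14920 / 17160 = 0.869 = 86.9%

86.9 %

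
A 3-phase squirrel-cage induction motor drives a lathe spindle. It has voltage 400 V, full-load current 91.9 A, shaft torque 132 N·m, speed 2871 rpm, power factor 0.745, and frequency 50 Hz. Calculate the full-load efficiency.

83.7 %

ω = 2π × 2871/60 = 300.7 rad/s; P_out = τω = 132 × 300.7 = 39692 W
P_in = √3·V_L·I_L·cosφ = 1.732 × 400 × 91.9 × 0.745 = 47433 W
η = P_out / P_in = 39692 / 47433 = 0.837 = 83.7%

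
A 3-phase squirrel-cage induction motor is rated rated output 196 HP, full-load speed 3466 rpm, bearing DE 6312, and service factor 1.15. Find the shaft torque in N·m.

P_out = 196 × 746 = 146216 W
ω = 2π × 3466/60 = 363 rad/s
τ = P_out/ω = 146216/363 = 403 N·m

403 N·m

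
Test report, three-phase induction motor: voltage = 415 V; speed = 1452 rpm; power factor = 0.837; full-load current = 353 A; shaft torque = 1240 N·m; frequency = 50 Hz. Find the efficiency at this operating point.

ω = 2π × 1452/60 = 152.1 rad/s; P_out = τω = 1240 × 152.1 = 188604 W
P_in = √3·V_L·I_L·cosφ = 1.732 × 415 × 353 × 0.837 = 212371 W
η = P_out / P_in = 188604 / 212371 = 0.888 = 88.8%

88.8 %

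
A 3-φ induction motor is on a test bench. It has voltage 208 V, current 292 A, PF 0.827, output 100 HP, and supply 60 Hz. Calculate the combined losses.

P_in = √3·V·I·cosφ = 1.732×208×292×0.827 = 86996 W
P_out = 100×746 = 74600 W
Losses = P_in − P_out = 86996 − 74600 = 12396 W

12400 W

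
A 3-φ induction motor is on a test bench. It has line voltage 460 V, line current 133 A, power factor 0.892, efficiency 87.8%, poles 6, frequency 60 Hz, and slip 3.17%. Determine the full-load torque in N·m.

682 N·m

P_in = √3·V·I·cosφ = 1.732 × 460 × 133 × 0.892 = 94520 W
P_out = η·P_in = 0.878 × 94520 = 82989 W
n_s = 120×60/6 = 1200 rpm; n = 1200×(1−0.0317) = 1162 rpm
ω = 2π×1162/60 = 121.7 rad/s
τ = P_out/ω = 82989/121.7 = 682 N·m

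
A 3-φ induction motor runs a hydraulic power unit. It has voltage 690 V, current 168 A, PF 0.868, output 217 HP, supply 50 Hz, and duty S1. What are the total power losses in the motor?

P_in = √3·V·I·cosφ = 1.732×690×168×0.868 = 174271 W
P_out = 217×746 = 161882 W
Losses = P_in − P_out = 174271 − 161882 = 12389 W

12400 W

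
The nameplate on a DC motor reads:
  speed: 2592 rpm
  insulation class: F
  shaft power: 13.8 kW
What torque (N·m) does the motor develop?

50.8 N·m

ω = 2π × 2592/60 = 271.4 rad/s
τ = P/ω = 13800/271.4 = 50.8 N·m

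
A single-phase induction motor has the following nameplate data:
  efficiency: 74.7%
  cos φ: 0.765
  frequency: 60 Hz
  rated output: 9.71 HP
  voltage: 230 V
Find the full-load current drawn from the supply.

P_out = 9.71 × 746 = 7244 W
P_in = P_out / η = 7244 / 0.747 = 9697 W
I = P_in / (V·cosφ) = 9697 / (230 × 0.765) = 55.1 A

55.1 A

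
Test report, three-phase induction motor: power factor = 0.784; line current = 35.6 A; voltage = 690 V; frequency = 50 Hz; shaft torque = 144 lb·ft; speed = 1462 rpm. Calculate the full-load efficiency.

τ = 144 lb·ft × 1.356 = 195.3 N·m
ω = 2π × 1462/60 = 153.1 rad/s; P_out = τω = 195.3 × 153.1 = 29900 W
P_in = √3·V_L·I_L·cosφ = 1.732 × 690 × 35.6 × 0.784 = 33355 W
η = P_out / P_in = 29900 / 33355 = 0.896 = 89.6%

89.6 %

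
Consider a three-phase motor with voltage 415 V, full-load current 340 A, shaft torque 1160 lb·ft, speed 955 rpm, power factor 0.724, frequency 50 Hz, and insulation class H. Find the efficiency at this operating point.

88.9 %

τ = 1160 lb·ft × 1.356 = 1573 N·m
ω = 2π × 955/60 = 100 rad/s; P_out = τω = 1573 × 100 = 157300 W
P_in = √3·V_L·I_L·cosφ = 1.732 × 415 × 340 × 0.724 = 176935 W
η = P_out / P_in = 157300 / 176935 = 0.889 = 88.9%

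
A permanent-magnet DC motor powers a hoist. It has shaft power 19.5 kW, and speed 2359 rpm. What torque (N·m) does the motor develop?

78.9 N·m

ω = 2π × 2359/60 = 247 rad/s
τ = P/ω = 19500/247 = 78.9 N·m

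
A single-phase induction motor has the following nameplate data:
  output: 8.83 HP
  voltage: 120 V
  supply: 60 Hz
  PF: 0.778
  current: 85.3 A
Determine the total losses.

P_in = V·I·cosφ = 120×85.3×0.778 = 7964 W
P_out = 8.83×746 = 6587 W
Losses = P_in − P_out = 7964 − 6587 = 1377 W

1380 W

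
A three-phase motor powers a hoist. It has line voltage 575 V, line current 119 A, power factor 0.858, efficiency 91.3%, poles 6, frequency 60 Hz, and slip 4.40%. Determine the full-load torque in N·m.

P_in = √3·V·I·cosφ = 1.732 × 575 × 119 × 0.858 = 101683 W
P_out = η·P_in = 0.913 × 101683 = 92837 W
n_s = 120×60/6 = 1200 rpm; n = 1200×(1−0.044) = 1147 rpm
ω = 2π×1147/60 = 120.1 rad/s
τ = P_out/ω = 92837/120.1 = 773 N·m

773 N·m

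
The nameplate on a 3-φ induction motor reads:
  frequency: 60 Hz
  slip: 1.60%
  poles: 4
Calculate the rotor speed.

n_s = 120f/p = 120×60/4 = 1800 rpm
n = n_s(1 − s) = 1800 × (1 − 0.016) = 1771 rpm

1771 rpm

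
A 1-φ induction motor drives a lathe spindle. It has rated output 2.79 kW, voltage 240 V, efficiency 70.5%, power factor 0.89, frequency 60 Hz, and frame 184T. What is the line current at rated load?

18.5 A

P_out = 2.79 kW = 2790 W
P_in = P_out / η = 2790 / 0.705 = 3957 W
I = P_in / (V·cosφ) = 3957 / (240 × 0.89) = 18.5 A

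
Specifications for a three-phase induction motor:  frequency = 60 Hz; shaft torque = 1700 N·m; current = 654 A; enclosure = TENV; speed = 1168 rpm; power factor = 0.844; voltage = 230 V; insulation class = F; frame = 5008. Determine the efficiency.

ω = 2π × 1168/60 = 122.3 rad/s; P_out = τω = 1700 × 122.3 = 207910 W
P_in = √3·V_L·I_L·cosφ = 1.732 × 230 × 654 × 0.844 = 219885 W
η = P_out / P_in = 207910 / 219885 = 0.946 = 94.6%

94.6 %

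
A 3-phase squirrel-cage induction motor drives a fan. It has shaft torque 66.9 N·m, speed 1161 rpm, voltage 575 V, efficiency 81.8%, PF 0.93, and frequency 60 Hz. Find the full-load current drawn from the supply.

10.7 A

ω = 2π×1161/60 = 121.6 rad/s; P_out = τω = 66.9 × 121.6 = 8135 W
P_in = P_out / η = 8135 / 0.818 = 9945 W
I_L = P_in / (√3·V_L·cosφ) = 9945 / (1.732 × 575 × 0.93) = 10.7 A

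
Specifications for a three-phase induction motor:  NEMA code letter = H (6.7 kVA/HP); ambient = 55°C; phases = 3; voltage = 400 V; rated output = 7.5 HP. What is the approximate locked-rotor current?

72.5 A

S_LR = 6.7 × 7.5 = 50.25 kVA
I_LR = S_LR/(√3·V_L) = 50250/(1.732×400) = 72.5 A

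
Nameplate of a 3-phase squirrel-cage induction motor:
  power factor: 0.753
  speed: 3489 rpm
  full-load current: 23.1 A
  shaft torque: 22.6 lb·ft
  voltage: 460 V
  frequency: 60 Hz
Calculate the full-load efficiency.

τ = 22.6 lb·ft × 1.356 = 30.65 N·m
ω = 2π × 3489/60 = 365.4 rad/s; P_out = τω = 30.65 × 365.4 = 11200 W
P_in = √3·V_L·I_L·cosφ = 1.732 × 460 × 23.1 × 0.753 = 13858 W
η = P_out / P_in = 11200 / 13858 = 0.808 = 80.8%

80.8 %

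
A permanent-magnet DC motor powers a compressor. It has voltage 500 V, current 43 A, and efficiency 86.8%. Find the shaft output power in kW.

18.7 kW

P_in = V·I = 500 × 43 = 21500 W
P_out = η·P_in = 0.868 × 21500 = 18662 W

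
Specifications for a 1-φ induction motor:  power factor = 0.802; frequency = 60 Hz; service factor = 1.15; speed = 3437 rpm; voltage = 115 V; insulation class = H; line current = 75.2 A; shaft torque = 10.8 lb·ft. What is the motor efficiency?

76.0 %

τ = 10.8 lb·ft × 1.356 = 14.64 N·m
ω = 2π × 3437/60 = 359.9 rad/s; P_out = τω = 14.64 × 359.9 = 5269 W
P_in = V·I·cosφ = 115 × 75.2 × 0.802 = 6936 W
η = P_out / P_in = 5269 / 6936 = 0.760 = 76.0%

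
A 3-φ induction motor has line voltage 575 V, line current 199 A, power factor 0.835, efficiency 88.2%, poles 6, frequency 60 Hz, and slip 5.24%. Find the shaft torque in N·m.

1230 N·m

P_in = √3·V·I·cosφ = 1.732 × 575 × 199 × 0.835 = 165484 W
P_out = η·P_in = 0.882 × 165484 = 145957 W
n_s = 120×60/6 = 1200 rpm; n = 1200×(1−0.0524) = 1137 rpm
ω = 2π×1137/60 = 119.1 rad/s
τ = P_out/ω = 145957/119.1 = 1230 N·m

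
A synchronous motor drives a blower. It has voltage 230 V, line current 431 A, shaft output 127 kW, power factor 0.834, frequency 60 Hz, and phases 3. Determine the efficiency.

88.7 %

P_out = 127 kW = 127000 W
P_in = √3·V_L·I_L·cosφ = 1.732 × 230 × 431 × 0.834 = 143192 W
η = P_out / P_in = 127000 / 143192 = 0.887 = 88.7%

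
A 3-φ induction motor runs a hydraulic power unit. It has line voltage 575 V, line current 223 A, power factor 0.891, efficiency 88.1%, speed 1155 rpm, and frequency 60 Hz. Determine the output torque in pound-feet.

P_in = √3·V·I·cosφ = 1.732 × 575 × 223 × 0.891 = 197878 W
P_out = η·P_in = 0.881 × 197878 = 174331 W
n = 1155 rpm
ω = 2π×1155/60 = 121 rad/s
τ = P_out/ω = 174331/121 = 1441 N·m
In lb·ft: 1441/1.356 = 1060 lb·ft

1060 lb·ft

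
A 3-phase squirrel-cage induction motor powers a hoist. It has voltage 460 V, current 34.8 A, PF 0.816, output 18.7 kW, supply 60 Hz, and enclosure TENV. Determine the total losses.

P_in = √3·V·I·cosφ = 1.732×460×34.8×0.816 = 22624 W
P_out = 18700 W
Losses = P_in − P_out = 22624 − 18700 = 3924 W

3920 W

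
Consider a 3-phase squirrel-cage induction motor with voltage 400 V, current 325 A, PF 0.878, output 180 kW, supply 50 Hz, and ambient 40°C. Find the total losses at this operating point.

P_in = √3·V·I·cosφ = 1.732×400×325×0.878 = 197690 W
P_out = 180000 W
Losses = P_in − P_out = 197690 − 180000 = 17690 W

17.7 kW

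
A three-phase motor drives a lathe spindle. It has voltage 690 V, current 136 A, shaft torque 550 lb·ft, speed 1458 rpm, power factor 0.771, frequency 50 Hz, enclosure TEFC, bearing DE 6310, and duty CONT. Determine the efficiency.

τ = 550 lb·ft × 1.356 = 745.8 N·m
ω = 2π × 1458/60 = 152.7 rad/s; P_out = τω = 745.8 × 152.7 = 113884 W
P_in = √3·V_L·I_L·cosφ = 1.732 × 690 × 136 × 0.771 = 125311 W
η = P_out / P_in = 113884 / 125311 = 0.909 = 90.9%

90.9 %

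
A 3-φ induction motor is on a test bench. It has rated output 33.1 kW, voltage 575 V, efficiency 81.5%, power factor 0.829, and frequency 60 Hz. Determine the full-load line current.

P_out = 33.1 kW = 33100 W
P_in = P_out / η = 33100 / 0.815 = 40613 W
I_L = P_in / (√3·V_L·cosφ) = 40613 / (1.732 × 575 × 0.829) = 49.2 A

49.2 A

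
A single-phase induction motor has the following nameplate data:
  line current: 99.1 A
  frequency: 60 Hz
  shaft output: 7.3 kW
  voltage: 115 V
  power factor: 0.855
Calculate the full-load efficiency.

74.9 %

P_out = 7.3 kW = 7300 W
P_in = V·I·cosφ = 115 × 99.1 × 0.855 = 9744 W
η = P_out / P_in = 7300 / 9744 = 0.749 = 74.9%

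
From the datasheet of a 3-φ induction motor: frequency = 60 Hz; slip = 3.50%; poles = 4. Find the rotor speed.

n_s = 120f/p = 120×60/4 = 1800 rpm
n = n_s(1 − s) = 1800 × (1 − 0.035) = 1737 rpm

1737 rpm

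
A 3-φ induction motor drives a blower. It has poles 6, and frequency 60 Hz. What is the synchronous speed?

1200 rpm

n_s = 120f/p = 120×60/6 = 1200 rpm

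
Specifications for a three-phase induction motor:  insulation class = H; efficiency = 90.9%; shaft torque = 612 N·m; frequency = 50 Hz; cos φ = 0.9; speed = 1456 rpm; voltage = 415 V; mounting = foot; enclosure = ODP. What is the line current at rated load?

159 A

ω = 2π×1456/60 = 152.5 rad/s; P_out = τω = 612 × 152.5 = 93330 W
P_in = P_out / η = 93330 / 0.909 = 102673 W
I_L = P_in / (√3·V_L·cosφ) = 102673 / (1.732 × 415 × 0.9) = 159 A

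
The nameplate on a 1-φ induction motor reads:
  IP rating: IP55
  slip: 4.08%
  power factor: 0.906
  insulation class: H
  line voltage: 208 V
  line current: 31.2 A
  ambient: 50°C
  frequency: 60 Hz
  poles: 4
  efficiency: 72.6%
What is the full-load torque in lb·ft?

P_in = V·I·cosφ = 208 × 31.2 × 0.906 = 5880 W
P_out = η·P_in = 0.726 × 5880 = 4269 W
n_s = 120×60/4 = 1800 rpm; n = 1800×(1−0.0408) = 1727 rpm
ω = 2π×1727/60 = 180.9 rad/s
τ = P_out/ω = 4269/180.9 = 23.6 N·m
In lb·ft: 23.6/1.356 = 17.4 lb·ft

17.4 lb·ft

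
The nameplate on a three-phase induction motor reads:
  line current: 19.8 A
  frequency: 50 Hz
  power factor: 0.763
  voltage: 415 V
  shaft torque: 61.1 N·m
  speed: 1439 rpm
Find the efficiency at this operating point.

ω = 2π × 1439/60 = 150.7 rad/s; P_out = τω = 61.1 × 150.7 = 9208 W
P_in = √3·V_L·I_L·cosφ = 1.732 × 415 × 19.8 × 0.763 = 10859 W
η = P_out / P_in = 9208 / 10859 = 0.848 = 84.8%

84.8 %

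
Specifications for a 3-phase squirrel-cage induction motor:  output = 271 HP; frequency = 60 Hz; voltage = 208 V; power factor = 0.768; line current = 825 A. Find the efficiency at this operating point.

88.6 %

P_out = 271 × 746 = 202166 W
P_in = √3·V_L·I_L·cosφ = 1.732 × 208 × 825 × 0.768 = 228258 W
η = P_out / P_in = 202166 / 228258 = 0.886 = 88.6%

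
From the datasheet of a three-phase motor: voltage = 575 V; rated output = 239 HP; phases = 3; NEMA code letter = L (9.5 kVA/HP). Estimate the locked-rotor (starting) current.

S_LR = 9.5 × 239 = 2270.5 kVA
I_LR = S_LR/(√3·V_L) = 2270500/(1.732×575) = 2280 A

2280 A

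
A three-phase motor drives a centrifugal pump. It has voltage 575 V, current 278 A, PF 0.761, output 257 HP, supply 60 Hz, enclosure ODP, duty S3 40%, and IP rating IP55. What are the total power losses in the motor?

19000 W

P_in = √3·V·I·cosφ = 1.732×575×278×0.761 = 210691 W
P_out = 257×746 = 191722 W
Losses = P_in − P_out = 210691 − 191722 = 18969 W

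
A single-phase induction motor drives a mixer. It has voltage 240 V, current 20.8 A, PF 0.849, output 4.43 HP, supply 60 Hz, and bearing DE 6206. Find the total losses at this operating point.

P_in = V·I·cosφ = 240×20.8×0.849 = 4238 W
P_out = 4.43×746 = 3305 W
Losses = P_in − P_out = 4238 − 3305 = 933 W

933 W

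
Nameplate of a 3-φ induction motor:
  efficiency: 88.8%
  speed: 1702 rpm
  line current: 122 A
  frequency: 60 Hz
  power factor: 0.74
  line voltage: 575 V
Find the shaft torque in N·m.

P_in = √3·V·I·cosφ = 1.732 × 575 × 122 × 0.74 = 89910 W
P_out = η·P_in = 0.888 × 89910 = 79840 W
n = 1702 rpm
ω = 2π×1702/60 = 178.2 rad/s
τ = P_out/ω = 79840/178.2 = 448 N·m

448 N·m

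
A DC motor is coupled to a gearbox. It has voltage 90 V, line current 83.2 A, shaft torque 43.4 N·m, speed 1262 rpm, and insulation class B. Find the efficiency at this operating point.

76.6 %

ω = 2π × 1262/60 = 132.2 rad/s; P_out = τω = 43.4 × 132.2 = 5737 W
P_in = V·I = 90 × 83.2 = 7488 W
η = P_out / P_in = 5737 / 7488 = 0.766 = 76.6%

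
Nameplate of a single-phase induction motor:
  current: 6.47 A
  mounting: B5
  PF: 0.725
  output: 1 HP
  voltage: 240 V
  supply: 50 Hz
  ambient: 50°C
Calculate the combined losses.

380 W

P_in = V·I·cosφ = 240×6.47×0.725 = 1126 W
P_out = 1×746 = 746 W
Losses = P_in − P_out = 1126 − 746 = 380 W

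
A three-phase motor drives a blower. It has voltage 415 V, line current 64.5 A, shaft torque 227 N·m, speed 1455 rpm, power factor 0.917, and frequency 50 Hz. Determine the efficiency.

81.4 %

ω = 2π × 1455/60 = 152.4 rad/s; P_out = τω = 227 × 152.4 = 34595 W
P_in = √3·V_L·I_L·cosφ = 1.732 × 415 × 64.5 × 0.917 = 42513 W
η = P_out / P_in = 34595 / 42513 = 0.814 = 81.4%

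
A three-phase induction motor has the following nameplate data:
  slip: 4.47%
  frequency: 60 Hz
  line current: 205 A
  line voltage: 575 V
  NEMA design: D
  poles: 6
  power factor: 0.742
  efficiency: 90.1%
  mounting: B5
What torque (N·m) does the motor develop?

1140 N·m

P_in = √3·V·I·cosφ = 1.732 × 575 × 205 × 0.742 = 151486 W
P_out = η·P_in = 0.901 × 151486 = 136489 W
n_s = 120×60/6 = 1200 rpm; n = 1200×(1−0.0447) = 1146 rpm
ω = 2π×1146/60 = 120 rad/s
τ = P_out/ω = 136489/120 = 1140 N·m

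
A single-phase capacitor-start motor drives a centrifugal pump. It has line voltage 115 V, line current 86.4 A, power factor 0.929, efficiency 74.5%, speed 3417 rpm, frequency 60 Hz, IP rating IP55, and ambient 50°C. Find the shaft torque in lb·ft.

P_in = V·I·cosφ = 115 × 86.4 × 0.929 = 9231 W
P_out = η·P_in = 0.745 × 9231 = 6877 W
n = 3417 rpm
ω = 2π×3417/60 = 357.8 rad/s
τ = P_out/ω = 6877/357.8 = 19.22 N·m
In lb·ft: 19.22/1.356 = 14.2 lb·ft

14.2 lb·ft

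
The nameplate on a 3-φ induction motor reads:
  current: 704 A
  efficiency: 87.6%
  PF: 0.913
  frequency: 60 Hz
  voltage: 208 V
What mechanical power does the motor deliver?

P_in = √3·V·I·cosφ = 1.732 × 208 × 704 × 0.913 = 231555 W
P_out = η·P_in = 0.876 × 231555 = 202842 W

203 kW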